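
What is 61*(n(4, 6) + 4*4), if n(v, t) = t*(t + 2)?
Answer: 3904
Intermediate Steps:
n(v, t) = t*(2 + t)
61*(n(4, 6) + 4*4) = 61*(6*(2 + 6) + 4*4) = 61*(6*8 + 16) = 61*(48 + 16) = 61*64 = 3904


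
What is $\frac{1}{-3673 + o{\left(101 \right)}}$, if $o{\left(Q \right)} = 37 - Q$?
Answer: $- \frac{1}{3737} \approx -0.00026759$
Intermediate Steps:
$\frac{1}{-3673 + o{\left(101 \right)}} = \frac{1}{-3673 + \left(37 - 101\right)} = \frac{1}{-3673 - 64} = \frac{1}{-3737} = - \frac{1}{3737}$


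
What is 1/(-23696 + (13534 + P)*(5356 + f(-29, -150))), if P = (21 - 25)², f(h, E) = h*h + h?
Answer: 1/83552704 ≈ 1.1968e-8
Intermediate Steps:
f(h, E) = h + h² (f(h, E) = h² + h = h + h²)
P = 16 (P = (-4)² = 16)
1/(-23696 + (13534 + P)*(5356 + f(-29, -150))) = 1/(-23696 + (13534 + 16)*(5356 - 29*(1 - 29))) = 1/(-23696 + 13550*(5356 - 29*(-28))) = 1/(-23696 + 13550*(5356 + 812)) = 1/(-23696 + 13550*6168) = 1/(-23696 + 83576400) = 1/83552704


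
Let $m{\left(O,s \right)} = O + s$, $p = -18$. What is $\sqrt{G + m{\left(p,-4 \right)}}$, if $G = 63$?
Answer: $\sqrt{41} \approx 6.4031$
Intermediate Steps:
$\sqrt{G + m{\left(p,-4 \right)}} = \sqrt{63 - 22} = \sqrt{41}$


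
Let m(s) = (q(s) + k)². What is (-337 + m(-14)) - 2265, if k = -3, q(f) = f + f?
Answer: -1641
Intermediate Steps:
q(f) = 2*f
m(s) = (-3 + 2*s)² (m(s) = (2*s - 3)² = (-3 + 2*s)²)
(-337 + m(-14)) - 2265 = (-337 + (-3 + 2*(-14))²) - 2265 = (-337 + (-3 - 28)²) - 2265 = (-337 + (-31)²) - 2265 = (-337 + 961) - 2265 = 624 - 2265 = -1641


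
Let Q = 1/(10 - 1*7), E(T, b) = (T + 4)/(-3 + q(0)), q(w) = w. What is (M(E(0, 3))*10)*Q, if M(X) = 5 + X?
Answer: 110/9 ≈ 12.222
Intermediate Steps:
E(T, b) = -4/3 - T/3 (E(T, b) = (T + 4)/(-3 + 0) = (4 + T)/(-3) = (4 + T)*(-⅓) = -4/3 - T/3)
Q = ⅓ (Q = 1/(10 - 7) = 1/3 = ⅓ ≈ 0.33333)
(M(E(0, 3))*10)*Q = ((5 + (-4/3 - ⅓*0))*10)*(⅓) = ((5 + (-4/3 + 0))*10)*(⅓) = ((5 - 4/3)*10)*(⅓) = ((11/3)*10)*(⅓) = (110/3)*(⅓) = 110/9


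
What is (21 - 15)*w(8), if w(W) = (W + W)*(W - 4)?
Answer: 384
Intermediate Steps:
w(W) = 2*W*(-4 + W) (w(W) = (2*W)*(-4 + W) = 2*W*(-4 + W))
(21 - 15)*w(8) = (21 - 15)*(2*8*(-4 + 8)) = 6*(2*8*4) = 6*64 = 384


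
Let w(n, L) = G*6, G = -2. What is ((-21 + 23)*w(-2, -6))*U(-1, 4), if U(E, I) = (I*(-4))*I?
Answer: 1536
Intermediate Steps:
U(E, I) = -4*I² (U(E, I) = (-4*I)*I = -4*I²)
w(n, L) = -12 (w(n, L) = -2*6 = -12)
((-21 + 23)*w(-2, -6))*U(-1, 4) = ((-21 + 23)*(-12))*(-4*4²) = (2*(-12))*(-4*16) = -24*(-64) = 1536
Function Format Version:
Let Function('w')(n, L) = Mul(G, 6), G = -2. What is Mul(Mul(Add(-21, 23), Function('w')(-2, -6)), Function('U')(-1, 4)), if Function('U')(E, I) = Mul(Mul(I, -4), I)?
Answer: 1536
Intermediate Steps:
Function('U')(E, I) = Mul(-4, Pow(I, 2)) (Function('U')(E, I) = Mul(Mul(-4, I), I) = Mul(-4, Pow(I, 2)))
Function('w')(n, L) = -12 (Function('w')(n, L) = Mul(-2, 6) = -12)
Mul(Mul(Add(-21, 23), Function('w')(-2, -6)), Function('U')(-1, 4)) = Mul(Mul(Add(-21, 23), -12), Mul(-4, Pow(4, 2))) = Mul(Mul(2, -12), Mul(-4, 16)) = Mul(-24, -64) = 1536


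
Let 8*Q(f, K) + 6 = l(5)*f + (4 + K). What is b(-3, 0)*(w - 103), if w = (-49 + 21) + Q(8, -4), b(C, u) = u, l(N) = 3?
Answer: 0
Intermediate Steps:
Q(f, K) = -¼ + K/8 + 3*f/8 (Q(f, K) = -¾ + (3*f + (4 + K))/8 = -¾ + (4 + K + 3*f)/8 = -¾ + (½ + K/8 + 3*f/8) = -¼ + K/8 + 3*f/8)
w = -103/4 (w = (-49 + 21) + (-¼ + (⅛)*(-4) + (3/8)*8) = -28 + (-¼ - ½ + 3) = -28 + 9/4 = -103/4 ≈ -25.750)
b(-3, 0)*(w - 103) = 0*(-103/4 - 103) = 0*(-515/4) = 0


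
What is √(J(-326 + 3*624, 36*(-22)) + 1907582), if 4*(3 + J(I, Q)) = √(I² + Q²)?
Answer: √(7630316 + 2*√754345)/2 ≈ 1381.3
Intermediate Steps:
J(I, Q) = -3 + √(I² + Q²)/4
√(J(-326 + 3*624, 36*(-22)) + 1907582) = √((-3 + √((-326 + 3*624)² + (36*(-22))²)/4) + 1907582) = √((-3 + √((-326 + 1872)² + (-792)²)/4) + 1907582) = √((-3 + √(1546² + 627264)/4) + 1907582) = √((-3 + √(2390116 + 627264)/4) + 1907582) = √((-3 + √3017380/4) + 1907582) = √((-3 + (2*√754345)/4) + 1907582) = √((-3 + √754345/2) + 1907582) = √(1907579 + √754345/2)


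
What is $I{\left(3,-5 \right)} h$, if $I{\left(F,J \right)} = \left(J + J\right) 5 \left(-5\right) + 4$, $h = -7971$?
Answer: $-2024634$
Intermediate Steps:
$I{\left(F,J \right)} = 4 - 50 J$ ($I{\left(F,J \right)} = 2 J 5 \left(-5\right) + 4 = 10 J \left(-5\right) + 4 = - 50 J + 4 = 4 - 50 J$)
$I{\left(3,-5 \right)} h = \left(4 - -250\right) \left(-7971\right) = \left(4 + 250\right) \left(-7971\right) = 254 \left(-7971\right) = -2024634$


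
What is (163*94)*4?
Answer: 61288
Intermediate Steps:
(163*94)*4 = 15322*4 = 61288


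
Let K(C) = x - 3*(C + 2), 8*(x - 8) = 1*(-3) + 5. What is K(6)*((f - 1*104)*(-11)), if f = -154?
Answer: -89397/2 ≈ -44699.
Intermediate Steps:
x = 33/4 (x = 8 + (1*(-3) + 5)/8 = 8 + (-3 + 5)/8 = 8 + (1/8)*2 = 8 + 1/4 = 33/4 ≈ 8.2500)
K(C) = 9/4 - 3*C (K(C) = 33/4 - 3*(C + 2) = 33/4 - 3*(2 + C) = 33/4 - (6 + 3*C) = 33/4 + (-6 - 3*C) = 9/4 - 3*C)
K(6)*((f - 1*104)*(-11)) = (9/4 - 3*6)*((-154 - 1*104)*(-11)) = (9/4 - 18)*((-154 - 104)*(-11)) = -(-8127)*(-11)/2 = -63/4*2838 = -89397/2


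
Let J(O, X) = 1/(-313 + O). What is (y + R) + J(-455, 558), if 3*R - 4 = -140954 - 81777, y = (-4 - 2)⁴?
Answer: -56022785/768 ≈ -72946.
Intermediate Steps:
y = 1296 (y = (-6)⁴ = 1296)
R = -222727/3 (R = 4/3 + (-140954 - 81777)/3 = 4/3 + (⅓)*(-222731) = 4/3 - 222731/3 = -222727/3 ≈ -74242.)
(y + R) + J(-455, 558) = (1296 - 222727/3) + 1/(-313 - 455) = -218839/3 + 1/(-768) = -218839/3 - 1/768 = -56022785/768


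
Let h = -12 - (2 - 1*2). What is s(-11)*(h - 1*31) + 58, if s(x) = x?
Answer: 531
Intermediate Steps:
h = -12 (h = -12 - (2 - 2) = -12 - 1*0 = -12 + 0 = -12)
s(-11)*(h - 1*31) + 58 = -11*(-12 - 1*31) + 58 = -11*(-12 - 31) + 58 = -11*(-43) + 58 = 473 + 58 = 531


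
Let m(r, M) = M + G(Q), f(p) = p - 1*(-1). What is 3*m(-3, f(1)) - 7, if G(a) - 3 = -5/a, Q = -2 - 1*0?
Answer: 31/2 ≈ 15.500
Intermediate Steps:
f(p) = 1 + p (f(p) = p + 1 = 1 + p)
Q = -2 (Q = -2 + 0 = -2)
G(a) = 3 - 5/a
m(r, M) = 11/2 + M (m(r, M) = M + (3 - 5/(-2)) = M + (3 - 5*(-½)) = M + (3 + 5/2) = M + 11/2 = 11/2 + M)
3*m(-3, f(1)) - 7 = 3*(11/2 + (1 + 1)) - 7 = 3*(11/2 + 2) - 7 = 3*(15/2) - 7 = 45/2 - 7 = 31/2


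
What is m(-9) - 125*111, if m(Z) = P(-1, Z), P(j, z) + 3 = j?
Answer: -13879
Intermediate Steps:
P(j, z) = -3 + j
m(Z) = -4 (m(Z) = -3 - 1 = -4)
m(-9) - 125*111 = -4 - 125*111 = -4 - 13875 = -13879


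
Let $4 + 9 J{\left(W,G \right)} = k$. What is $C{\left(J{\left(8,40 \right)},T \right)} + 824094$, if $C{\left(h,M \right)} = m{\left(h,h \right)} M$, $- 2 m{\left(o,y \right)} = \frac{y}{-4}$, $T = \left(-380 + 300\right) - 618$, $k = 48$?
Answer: $\frac{7413007}{9} \approx 8.2367 \cdot 10^{5}$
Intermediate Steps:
$J{\left(W,G \right)} = \frac{44}{9}$ ($J{\left(W,G \right)} = - \frac{4}{9} + \frac{1}{9} \cdot 48 = - \frac{4}{9} + \frac{16}{3} = \frac{44}{9}$)
$T = -698$ ($T = -80 - 618 = -698$)
$m{\left(o,y \right)} = \frac{y}{8}$ ($m{\left(o,y \right)} = - \frac{y \frac{1}{-4}}{2} = - \frac{y \left(- \frac{1}{4}\right)}{2} = - \frac{\left(- \frac{1}{4}\right) y}{2} = \frac{y}{8}$)
$C{\left(h,M \right)} = \frac{M h}{8}$ ($C{\left(h,M \right)} = \frac{h}{8} M = \frac{M h}{8}$)
$C{\left(J{\left(8,40 \right)},T \right)} + 824094 = \frac{1}{8} \left(-698\right) \frac{44}{9} + 824094 = - \frac{3839}{9} + 824094 = \frac{7413007}{9}$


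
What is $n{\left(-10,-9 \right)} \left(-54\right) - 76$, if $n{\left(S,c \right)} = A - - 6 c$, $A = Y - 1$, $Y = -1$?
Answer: $2948$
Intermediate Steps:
$A = -2$ ($A = -1 - 1 = -2$)
$n{\left(S,c \right)} = -2 + 6 c$ ($n{\left(S,c \right)} = -2 - - 6 c = -2 + 6 c$)
$n{\left(-10,-9 \right)} \left(-54\right) - 76 = \left(-2 + 6 \left(-9\right)\right) \left(-54\right) - 76 = \left(-2 - 54\right) \left(-54\right) - 76 = \left(-56\right) \left(-54\right) - 76 = 3024 - 76 = 2948$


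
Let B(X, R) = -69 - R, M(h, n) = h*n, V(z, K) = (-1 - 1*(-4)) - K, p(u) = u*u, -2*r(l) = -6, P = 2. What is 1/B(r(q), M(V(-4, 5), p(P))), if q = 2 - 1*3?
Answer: -1/61 ≈ -0.016393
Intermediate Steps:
q = -1 (q = 2 - 3 = -1)
r(l) = 3 (r(l) = -½*(-6) = 3)
p(u) = u²
V(z, K) = 3 - K (V(z, K) = (-1 + 4) - K = 3 - K)
1/B(r(q), M(V(-4, 5), p(P))) = 1/(-69 - (3 - 1*5)*2²) = 1/(-69 - (3 - 5)*4) = 1/(-69 - (-2)*4) = 1/(-69 - 1*(-8)) = 1/(-69 + 8) = 1/(-61) = -1/61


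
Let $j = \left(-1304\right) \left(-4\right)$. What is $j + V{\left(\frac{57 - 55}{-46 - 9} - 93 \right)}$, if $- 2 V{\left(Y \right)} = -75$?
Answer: $\frac{10507}{2} \approx 5253.5$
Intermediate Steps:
$V{\left(Y \right)} = \frac{75}{2}$ ($V{\left(Y \right)} = \left(- \frac{1}{2}\right) \left(-75\right) = \frac{75}{2}$)
$j = 5216$
$j + V{\left(\frac{57 - 55}{-46 - 9} - 93 \right)} = 5216 + \frac{75}{2} = \frac{10507}{2}$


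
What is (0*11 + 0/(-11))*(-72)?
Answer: 0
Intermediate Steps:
(0*11 + 0/(-11))*(-72) = (0 + 0*(-1/11))*(-72) = (0 + 0)*(-72) = 0*(-72) = 0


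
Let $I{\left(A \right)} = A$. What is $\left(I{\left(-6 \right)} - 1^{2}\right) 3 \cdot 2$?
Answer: $-42$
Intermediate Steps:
$\left(I{\left(-6 \right)} - 1^{2}\right) 3 \cdot 2 = \left(-6 - 1^{2}\right) 3 \cdot 2 = \left(-6 - 1\right) 6 = \left(-7\right) 6 = -42$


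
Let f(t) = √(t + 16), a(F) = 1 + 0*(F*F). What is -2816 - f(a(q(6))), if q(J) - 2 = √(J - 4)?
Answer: -2816 - √17 ≈ -2820.1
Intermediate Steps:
q(J) = 2 + √(-4 + J) (q(J) = 2 + √(J - 4) = 2 + √(-4 + J))
a(F) = 1 (a(F) = 1 + 0*F² = 1 + 0 = 1)
f(t) = √(16 + t)
-2816 - f(a(q(6))) = -2816 - √(16 + 1) = -2816 - √17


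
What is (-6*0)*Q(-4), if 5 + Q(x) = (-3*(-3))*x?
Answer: 0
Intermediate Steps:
Q(x) = -5 + 9*x (Q(x) = -5 + (-3*(-3))*x = -5 + 9*x)
(-6*0)*Q(-4) = (-6*0)*(-5 + 9*(-4)) = 0*(-5 - 36) = 0*(-41) = 0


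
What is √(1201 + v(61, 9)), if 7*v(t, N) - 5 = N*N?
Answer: √59451/7 ≈ 34.832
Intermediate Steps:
v(t, N) = 5/7 + N²/7 (v(t, N) = 5/7 + (N*N)/7 = 5/7 + N²/7)
√(1201 + v(61, 9)) = √(1201 + (5/7 + (⅐)*9²)) = √(1201 + (5/7 + (⅐)*81)) = √(1201 + (5/7 + 81/7)) = √(1201 + 86/7) = √(8493/7) = √59451/7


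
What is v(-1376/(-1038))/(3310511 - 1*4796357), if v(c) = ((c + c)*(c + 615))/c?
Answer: -319873/385577037 ≈ -0.00082960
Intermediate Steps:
v(c) = 1230 + 2*c (v(c) = ((2*c)*(615 + c))/c = (2*c*(615 + c))/c = 1230 + 2*c)
v(-1376/(-1038))/(3310511 - 1*4796357) = (1230 + 2*(-1376/(-1038)))/(3310511 - 1*4796357) = (1230 + 2*(-1376*(-1/1038)))/(3310511 - 4796357) = (1230 + 2*(688/519))/(-1485846) = (1230 + 1376/519)*(-1/1485846) = (639746/519)*(-1/1485846) = -319873/385577037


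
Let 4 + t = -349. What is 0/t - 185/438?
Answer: -185/438 ≈ -0.42237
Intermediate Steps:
t = -353 (t = -4 - 349 = -353)
0/t - 185/438 = 0/(-353) - 185/438 = 0*(-1/353) - 185*1/438 = 0 - 185/438 = -185/438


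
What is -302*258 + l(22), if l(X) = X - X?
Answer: -77916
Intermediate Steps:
l(X) = 0
-302*258 + l(22) = -302*258 + 0 = -77916 + 0 = -77916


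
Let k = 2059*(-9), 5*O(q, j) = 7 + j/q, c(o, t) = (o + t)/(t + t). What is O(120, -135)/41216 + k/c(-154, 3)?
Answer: 183305694137/248944640 ≈ 736.33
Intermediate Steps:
c(o, t) = (o + t)/(2*t) (c(o, t) = (o + t)/((2*t)) = (o + t)*(1/(2*t)) = (o + t)/(2*t))
O(q, j) = 7/5 + j/(5*q) (O(q, j) = (7 + j/q)/5 = 7/5 + j/(5*q))
k = -18531
O(120, -135)/41216 + k/c(-154, 3) = ((⅕)*(-135 + 7*120)/120)/41216 - 18531*6/(-154 + 3) = ((⅕)*(1/120)*(-135 + 840))*(1/41216) - 18531/((½)*(⅓)*(-151)) = ((⅕)*(1/120)*705)*(1/41216) - 18531/(-151/6) = (47/40)*(1/41216) - 18531*(-6/151) = 47/1648640 + 111186/151 = 183305694137/248944640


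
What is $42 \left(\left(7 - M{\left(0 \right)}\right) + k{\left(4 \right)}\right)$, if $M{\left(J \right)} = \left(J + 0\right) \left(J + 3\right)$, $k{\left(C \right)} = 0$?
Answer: $294$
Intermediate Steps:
$M{\left(J \right)} = J \left(3 + J\right)$
$42 \left(\left(7 - M{\left(0 \right)}\right) + k{\left(4 \right)}\right) = 42 \left(\left(7 - 0 \left(3 + 0\right)\right) + 0\right) = 42 \left(\left(7 - 0 \cdot 3\right) + 0\right) = 42 \left(\left(7 - 0\right) + 0\right) = 42 \left(\left(7 + 0\right) + 0\right) = 42 \left(7 + 0\right) = 42 \cdot 7 = 294$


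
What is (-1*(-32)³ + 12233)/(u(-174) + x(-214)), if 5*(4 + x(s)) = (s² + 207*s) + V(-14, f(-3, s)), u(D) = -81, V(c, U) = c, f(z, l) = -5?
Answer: 225005/1059 ≈ 212.47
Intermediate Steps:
x(s) = -34/5 + s²/5 + 207*s/5 (x(s) = -4 + ((s² + 207*s) - 14)/5 = -4 + (-14 + s² + 207*s)/5 = -4 + (-14/5 + s²/5 + 207*s/5) = -34/5 + s²/5 + 207*s/5)
(-1*(-32)³ + 12233)/(u(-174) + x(-214)) = (-1*(-32)³ + 12233)/(-81 + (-34/5 + (⅕)*(-214)² + (207/5)*(-214))) = (-1*(-32768) + 12233)/(-81 + (-34/5 + (⅕)*45796 - 44298/5)) = (32768 + 12233)/(-81 + (-34/5 + 45796/5 - 44298/5)) = 45001/(-81 + 1464/5) = 45001/(1059/5) = 45001*(5/1059) = 225005/1059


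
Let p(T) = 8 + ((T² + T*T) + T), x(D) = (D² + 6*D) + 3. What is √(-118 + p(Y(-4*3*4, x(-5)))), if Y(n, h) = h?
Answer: 2*I*√26 ≈ 10.198*I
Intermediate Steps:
x(D) = 3 + D² + 6*D
p(T) = 8 + T + 2*T² (p(T) = 8 + ((T² + T²) + T) = 8 + (2*T² + T) = 8 + (T + 2*T²) = 8 + T + 2*T²)
√(-118 + p(Y(-4*3*4, x(-5)))) = √(-118 + (8 + (3 + (-5)² + 6*(-5)) + 2*(3 + (-5)² + 6*(-5))²)) = √(-118 + (8 + (3 + 25 - 30) + 2*(3 + 25 - 30)²)) = √(-118 + (8 - 2 + 2*(-2)²)) = √(-118 + (8 - 2 + 2*4)) = √(-118 + (8 - 2 + 8)) = √(-118 + 14) = √(-104) = 2*I*√26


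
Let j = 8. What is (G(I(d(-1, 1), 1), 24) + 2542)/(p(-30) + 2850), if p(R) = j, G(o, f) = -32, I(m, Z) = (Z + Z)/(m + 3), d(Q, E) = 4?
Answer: 1255/1429 ≈ 0.87824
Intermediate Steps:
I(m, Z) = 2*Z/(3 + m) (I(m, Z) = (2*Z)/(3 + m) = 2*Z/(3 + m))
p(R) = 8
(G(I(d(-1, 1), 1), 24) + 2542)/(p(-30) + 2850) = (-32 + 2542)/(8 + 2850) = 2510/2858 = 2510*(1/2858) = 1255/1429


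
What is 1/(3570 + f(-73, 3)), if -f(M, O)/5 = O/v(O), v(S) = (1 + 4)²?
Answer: 5/17847 ≈ 0.00028016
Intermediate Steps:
v(S) = 25 (v(S) = 5² = 25)
f(M, O) = -O/5 (f(M, O) = -5*O/25 = -O/5)
1/(3570 + f(-73, 3)) = 1/(3570 - ⅕*3) = 1/(3570 - ⅗) = 1/(17847/5) = 5/17847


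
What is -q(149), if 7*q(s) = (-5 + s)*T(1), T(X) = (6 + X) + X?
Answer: -1152/7 ≈ -164.57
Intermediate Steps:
T(X) = 6 + 2*X
q(s) = -40/7 + 8*s/7 (q(s) = ((-5 + s)*(6 + 2*1))/7 = ((-5 + s)*(6 + 2))/7 = ((-5 + s)*8)/7 = (-40 + 8*s)/7 = -40/7 + 8*s/7)
-q(149) = -(-40/7 + (8/7)*149) = -(-40/7 + 1192/7) = -1*1152/7 = -1152/7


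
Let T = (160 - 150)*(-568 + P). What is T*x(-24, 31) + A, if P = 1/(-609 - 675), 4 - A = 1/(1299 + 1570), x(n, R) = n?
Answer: 41849207765/306983 ≈ 1.3632e+5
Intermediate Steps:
A = 11475/2869 (A = 4 - 1/(1299 + 1570) = 4 - 1/2869 = 11475/2869 ≈ 3.9997)
P = -1/1284 (P = 1/(-1284) = -1/1284 ≈ -0.00077882)
T = -3646565/642 (T = (160 - 150)*(-568 - 1/1284) = 10*(-729313/1284) = -3646565/642 ≈ -5680.0)
T*x(-24, 31) + A = -3646565/642*(-24) + 11475/2869 = 14586260/107 + 11475/2869 = 41849207765/306983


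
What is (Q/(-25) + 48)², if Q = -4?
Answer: 1449616/625 ≈ 2319.4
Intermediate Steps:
(Q/(-25) + 48)² = (-4/(-25) + 48)² = (-4*(-1/25) + 48)² = (4/25 + 48)² = (1204/25)² = 1449616/625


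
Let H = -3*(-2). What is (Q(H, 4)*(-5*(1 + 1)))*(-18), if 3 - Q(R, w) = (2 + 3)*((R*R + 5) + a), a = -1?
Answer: -35460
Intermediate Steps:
H = 6
Q(R, w) = -17 - 5*R**2 (Q(R, w) = 3 - (2 + 3)*((R*R + 5) - 1) = 3 - 5*((R**2 + 5) - 1) = 3 - 5*((5 + R**2) - 1) = 3 - 5*(4 + R**2) = 3 - (20 + 5*R**2) = 3 + (-20 - 5*R**2) = -17 - 5*R**2)
(Q(H, 4)*(-5*(1 + 1)))*(-18) = ((-17 - 5*6**2)*(-5*(1 + 1)))*(-18) = ((-17 - 5*36)*(-5*2))*(-18) = ((-17 - 180)*(-10))*(-18) = -197*(-10)*(-18) = 1970*(-18) = -35460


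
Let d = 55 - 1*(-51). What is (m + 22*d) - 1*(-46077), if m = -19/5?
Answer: 242026/5 ≈ 48405.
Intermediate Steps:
m = -19/5 (m = -19*⅕ = -19/5 ≈ -3.8000)
d = 106 (d = 55 + 51 = 106)
(m + 22*d) - 1*(-46077) = (-19/5 + 22*106) - 1*(-46077) = (-19/5 + 2332) + 46077 = 11641/5 + 46077 = 242026/5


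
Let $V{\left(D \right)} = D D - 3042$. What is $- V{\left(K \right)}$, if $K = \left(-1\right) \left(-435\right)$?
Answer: $-186183$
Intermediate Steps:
$K = 435$
$V{\left(D \right)} = -3042 + D^{2}$ ($V{\left(D \right)} = D^{2} - 3042 = -3042 + D^{2}$)
$- V{\left(K \right)} = - (-3042 + 435^{2}) = - (-3042 + 189225) = \left(-1\right) 186183 = -186183$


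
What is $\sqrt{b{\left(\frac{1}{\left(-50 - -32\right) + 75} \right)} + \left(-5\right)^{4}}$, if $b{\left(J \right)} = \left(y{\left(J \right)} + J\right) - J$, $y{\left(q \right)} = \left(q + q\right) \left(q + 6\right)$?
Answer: $\frac{\sqrt{2031311}}{57} \approx 25.004$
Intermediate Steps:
$y{\left(q \right)} = 2 q \left(6 + q\right)$
$b{\left(J \right)} = 2 J \left(6 + J\right)$ ($b{\left(J \right)} = \left(2 J \left(6 + J\right) + J\right) - J = \left(J + 2 J \left(6 + J\right)\right) - J = 2 J \left(6 + J\right)$)
$\sqrt{b{\left(\frac{1}{\left(-50 - -32\right) + 75} \right)} + \left(-5\right)^{4}} = \sqrt{\frac{2 \left(6 + \frac{1}{\left(-50 - -32\right) + 75}\right)}{\left(-50 - -32\right) + 75} + \left(-5\right)^{4}} = \sqrt{\frac{2 \left(6 + \frac{1}{\left(-50 + 32\right) + 75}\right)}{\left(-50 + 32\right) + 75} + 625} = \sqrt{\frac{2 \left(6 + \frac{1}{-18 + 75}\right)}{-18 + 75} + 625} = \sqrt{\frac{2 \left(6 + \frac{1}{57}\right)}{57} + 625} = \sqrt{2 \cdot \frac{1}{57} \left(6 + \frac{1}{57}\right) + 625} = \sqrt{2 \cdot \frac{1}{57} \cdot \frac{343}{57} + 625} = \sqrt{\frac{686}{3249} + 625} = \sqrt{\frac{2031311}{3249}} = \frac{\sqrt{2031311}}{57}$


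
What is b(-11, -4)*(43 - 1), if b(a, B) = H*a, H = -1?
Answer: 462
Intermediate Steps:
b(a, B) = -a
b(-11, -4)*(43 - 1) = (-1*(-11))*(43 - 1) = 11*42 = 462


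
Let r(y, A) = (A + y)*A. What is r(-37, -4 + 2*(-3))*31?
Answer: 14570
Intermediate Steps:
r(y, A) = A*(A + y)
r(-37, -4 + 2*(-3))*31 = ((-4 + 2*(-3))*((-4 + 2*(-3)) - 37))*31 = ((-4 - 6)*((-4 - 6) - 37))*31 = -10*(-10 - 37)*31 = -10*(-47)*31 = 470*31 = 14570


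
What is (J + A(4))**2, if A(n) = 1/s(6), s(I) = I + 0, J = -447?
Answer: 7187761/36 ≈ 1.9966e+5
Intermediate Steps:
s(I) = I
A(n) = 1/6
(J + A(4))**2 = (-447 + 1/6)**2 = (-2681/6)**2 = 7187761/36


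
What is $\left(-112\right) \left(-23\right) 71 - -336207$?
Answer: $519103$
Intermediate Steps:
$\left(-112\right) \left(-23\right) 71 - -336207 = 2576 \cdot 71 + 336207 = 182896 + 336207 = 519103$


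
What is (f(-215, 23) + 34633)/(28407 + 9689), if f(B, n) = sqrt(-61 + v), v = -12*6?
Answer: 34633/38096 + I*sqrt(133)/38096 ≈ 0.9091 + 0.00030272*I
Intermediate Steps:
v = -72
f(B, n) = I*sqrt(133) (f(B, n) = sqrt(-61 - 72) = sqrt(-133) = I*sqrt(133))
(f(-215, 23) + 34633)/(28407 + 9689) = (I*sqrt(133) + 34633)/(28407 + 9689) = (34633 + I*sqrt(133))/38096 = (34633 + I*sqrt(133))*(1/38096) = 34633/38096 + I*sqrt(133)/38096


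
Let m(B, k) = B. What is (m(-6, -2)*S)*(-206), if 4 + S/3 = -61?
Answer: -241020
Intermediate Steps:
S = -195 (S = -12 + 3*(-61) = -12 - 183 = -195)
(m(-6, -2)*S)*(-206) = -6*(-195)*(-206) = 1170*(-206) = -241020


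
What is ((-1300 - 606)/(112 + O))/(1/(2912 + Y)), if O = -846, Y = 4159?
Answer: 6738663/367 ≈ 18361.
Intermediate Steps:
((-1300 - 606)/(112 + O))/(1/(2912 + Y)) = ((-1300 - 606)/(112 - 846))/(1/(2912 + 4159)) = (-1906/(-734))/(1/7071) = (-1906*(-1/734))/(1/7071) = (953/367)*7071 = 6738663/367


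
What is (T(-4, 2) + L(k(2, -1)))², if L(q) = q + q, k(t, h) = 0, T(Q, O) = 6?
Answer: 36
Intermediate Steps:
L(q) = 2*q
(T(-4, 2) + L(k(2, -1)))² = (6 + 2*0)² = (6 + 0)² = 6² = 36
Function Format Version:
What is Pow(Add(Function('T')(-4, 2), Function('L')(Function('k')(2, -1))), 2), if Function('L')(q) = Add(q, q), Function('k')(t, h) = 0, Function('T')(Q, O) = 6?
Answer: 36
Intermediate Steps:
Function('L')(q) = Mul(2, q)
Pow(Add(Function('T')(-4, 2), Function('L')(Function('k')(2, -1))), 2) = Pow(Add(6, Mul(2, 0)), 2) = Pow(Add(6, 0), 2) = Pow(6, 2) = 36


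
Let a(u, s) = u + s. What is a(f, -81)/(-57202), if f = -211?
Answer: 146/28601 ≈ 0.0051047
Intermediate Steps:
a(u, s) = s + u
a(f, -81)/(-57202) = (-81 - 211)/(-57202) = -292*(-1/57202) = 146/28601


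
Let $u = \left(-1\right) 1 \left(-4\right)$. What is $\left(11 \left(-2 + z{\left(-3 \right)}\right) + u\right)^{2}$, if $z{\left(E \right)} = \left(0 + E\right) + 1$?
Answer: $1600$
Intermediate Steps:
$z{\left(E \right)} = 1 + E$ ($z{\left(E \right)} = E + 1 = 1 + E$)
$u = 4$ ($u = \left(-1\right) \left(-4\right) = 4$)
$\left(11 \left(-2 + z{\left(-3 \right)}\right) + u\right)^{2} = \left(11 \left(-2 + \left(1 - 3\right)\right) + 4\right)^{2} = \left(11 \left(-2 - 2\right) + 4\right)^{2} = \left(11 \left(-4\right) + 4\right)^{2} = \left(-44 + 4\right)^{2} = \left(-40\right)^{2} = 1600$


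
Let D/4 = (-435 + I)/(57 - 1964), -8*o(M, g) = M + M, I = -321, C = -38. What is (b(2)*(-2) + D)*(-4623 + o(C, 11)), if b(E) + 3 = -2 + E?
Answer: -66738891/1907 ≈ -34997.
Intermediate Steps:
b(E) = -5 + E (b(E) = -3 + (-2 + E) = -5 + E)
o(M, g) = -M/4 (o(M, g) = -(M + M)/8 = -M/4)
D = 3024/1907 (D = 4*((-435 - 321)/(57 - 1964)) = 4*(-756/(-1907)) = 4*(-756*(-1/1907)) = 4*(756/1907) = 3024/1907 ≈ 1.5857)
(b(2)*(-2) + D)*(-4623 + o(C, 11)) = ((-5 + 2)*(-2) + 3024/1907)*(-4623 - ¼*(-38)) = (-3*(-2) + 3024/1907)*(-4623 + 19/2) = (6 + 3024/1907)*(-9227/2) = (14466/1907)*(-9227/2) = -66738891/1907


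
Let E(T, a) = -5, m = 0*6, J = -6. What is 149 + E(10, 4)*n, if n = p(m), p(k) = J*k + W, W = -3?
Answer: 164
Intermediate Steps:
m = 0
p(k) = -3 - 6*k (p(k) = -6*k - 3 = -3 - 6*k)
n = -3 (n = -3 - 6*0 = -3 + 0 = -3)
149 + E(10, 4)*n = 149 - 5*(-3) = 149 + 15 = 164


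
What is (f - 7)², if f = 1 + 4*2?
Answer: 4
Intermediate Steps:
f = 9 (f = 1 + 8 = 9)
(f - 7)² = (9 - 7)² = 2² = 4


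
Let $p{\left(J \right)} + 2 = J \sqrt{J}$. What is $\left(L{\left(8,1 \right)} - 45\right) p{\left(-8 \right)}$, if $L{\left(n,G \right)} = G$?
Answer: $88 + 704 i \sqrt{2} \approx 88.0 + 995.61 i$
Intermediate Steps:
$p{\left(J \right)} = -2 + J^{\frac{3}{2}}$ ($p{\left(J \right)} = -2 + J \sqrt{J} = -2 + J^{\frac{3}{2}}$)
$\left(L{\left(8,1 \right)} - 45\right) p{\left(-8 \right)} = \left(1 - 45\right) \left(-2 + \left(-8\right)^{\frac{3}{2}}\right) = \left(1 + \left(-61 + 16\right)\right) \left(-2 - 16 i \sqrt{2}\right) = \left(1 - 45\right) \left(-2 - 16 i \sqrt{2}\right) = - 44 \left(-2 - 16 i \sqrt{2}\right) = 88 + 704 i \sqrt{2}$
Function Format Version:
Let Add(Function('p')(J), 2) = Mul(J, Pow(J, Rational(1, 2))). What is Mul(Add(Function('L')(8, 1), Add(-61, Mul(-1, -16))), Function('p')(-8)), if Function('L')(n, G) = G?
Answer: Add(88, Mul(704, I, Pow(2, Rational(1, 2)))) ≈ Add(88.000, Mul(995.61, I))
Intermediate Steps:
Function('p')(J) = Add(-2, Pow(J, Rational(3, 2))) (Function('p')(J) = Add(-2, Mul(J, Pow(J, Rational(1, 2)))) = Add(-2, Pow(J, Rational(3, 2))))
Mul(Add(Function('L')(8, 1), Add(-61, Mul(-1, -16))), Function('p')(-8)) = Mul(Add(1, Add(-61, Mul(-1, -16))), Add(-2, Pow(-8, Rational(3, 2)))) = Mul(Add(1, Add(-61, 16)), Add(-2, Mul(-16, I, Pow(2, Rational(1, 2))))) = Mul(Add(1, -45), Add(-2, Mul(-16, I, Pow(2, Rational(1, 2))))) = Mul(-44, Add(-2, Mul(-16, I, Pow(2, Rational(1, 2))))) = Add(88, Mul(704, I, Pow(2, Rational(1, 2))))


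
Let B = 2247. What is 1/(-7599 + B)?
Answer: -1/5352 ≈ -0.00018685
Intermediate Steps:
1/(-7599 + B) = 1/(-7599 + 2247) = 1/(-5352) = -1/5352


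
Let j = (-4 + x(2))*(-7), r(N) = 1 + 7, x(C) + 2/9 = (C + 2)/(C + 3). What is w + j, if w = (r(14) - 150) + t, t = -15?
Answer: -5987/45 ≈ -133.04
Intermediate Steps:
x(C) = -2/9 + (2 + C)/(3 + C) (x(C) = -2/9 + (C + 2)/(C + 3) = -2/9 + (2 + C)/(3 + C))
r(N) = 8
w = -157 (w = (8 - 150) - 15 = -142 - 15 = -157)
j = 1078/45 (j = (-4 + (12 + 7*2)/(9*(3 + 2)))*(-7) = (-4 + (⅑)*(12 + 14)/5)*(-7) = (-4 + (⅑)*(⅕)*26)*(-7) = (-4 + 26/45)*(-7) = -154/45*(-7) = 1078/45 ≈ 23.956)
w + j = -157 + 1078/45 = -5987/45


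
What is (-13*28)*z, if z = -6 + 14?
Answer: -2912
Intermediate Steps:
z = 8
(-13*28)*z = -13*28*8 = -364*8 = -2912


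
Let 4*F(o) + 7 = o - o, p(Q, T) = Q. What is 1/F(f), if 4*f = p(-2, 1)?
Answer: -4/7 ≈ -0.57143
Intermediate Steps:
f = -½ (f = (¼)*(-2) = -½ ≈ -0.50000)
F(o) = -7/4 (F(o) = -7/4 + (o - o)/4 = -7/4 + (¼)*0 = -7/4 + 0 = -7/4)
1/F(f) = 1/(-7/4) = -4/7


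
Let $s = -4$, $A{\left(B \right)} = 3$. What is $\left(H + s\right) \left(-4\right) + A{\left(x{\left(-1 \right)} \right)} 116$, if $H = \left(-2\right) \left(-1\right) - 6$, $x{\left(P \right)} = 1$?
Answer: $380$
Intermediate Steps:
$H = -4$ ($H = 2 - 6 = -4$)
$\left(H + s\right) \left(-4\right) + A{\left(x{\left(-1 \right)} \right)} 116 = \left(-4 - 4\right) \left(-4\right) + 3 \cdot 116 = \left(-8\right) \left(-4\right) + 348 = 32 + 348 = 380$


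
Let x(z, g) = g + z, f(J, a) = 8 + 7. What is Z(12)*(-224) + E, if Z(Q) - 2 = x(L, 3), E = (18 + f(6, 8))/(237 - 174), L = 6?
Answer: -51733/21 ≈ -2463.5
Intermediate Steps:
f(J, a) = 15
E = 11/21 (E = (18 + 15)/(237 - 174) = 33/63 = 33*(1/63) = 11/21 ≈ 0.52381)
Z(Q) = 11 (Z(Q) = 2 + (3 + 6) = 2 + 9 = 11)
Z(12)*(-224) + E = 11*(-224) + 11/21 = -2464 + 11/21 = -51733/21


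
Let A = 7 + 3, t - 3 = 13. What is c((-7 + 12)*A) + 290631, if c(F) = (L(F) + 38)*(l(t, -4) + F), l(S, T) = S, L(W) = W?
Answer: 296439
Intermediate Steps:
t = 16 (t = 3 + 13 = 16)
A = 10
c(F) = (16 + F)*(38 + F) (c(F) = (F + 38)*(16 + F) = (38 + F)*(16 + F) = (16 + F)*(38 + F))
c((-7 + 12)*A) + 290631 = (608 + ((-7 + 12)*10)² + 54*((-7 + 12)*10)) + 290631 = (608 + (5*10)² + 54*(5*10)) + 290631 = (608 + 50² + 54*50) + 290631 = (608 + 2500 + 2700) + 290631 = 5808 + 290631 = 296439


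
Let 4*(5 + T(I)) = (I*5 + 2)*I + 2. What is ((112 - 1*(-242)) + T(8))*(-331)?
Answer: -286977/2 ≈ -1.4349e+5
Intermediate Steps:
T(I) = -9/2 + I*(2 + 5*I)/4 (T(I) = -5 + ((I*5 + 2)*I + 2)/4 = -5 + ((5*I + 2)*I + 2)/4 = -5 + ((2 + 5*I)*I + 2)/4 = -5 + (I*(2 + 5*I) + 2)/4 = -5 + (2 + I*(2 + 5*I))/4 = -5 + (½ + I*(2 + 5*I)/4) = -9/2 + I*(2 + 5*I)/4)
((112 - 1*(-242)) + T(8))*(-331) = ((112 - 1*(-242)) + (-9/2 + (½)*8 + (5/4)*8²))*(-331) = ((112 + 242) + (-9/2 + 4 + (5/4)*64))*(-331) = (354 + (-9/2 + 4 + 80))*(-331) = (354 + 159/2)*(-331) = (867/2)*(-331) = -286977/2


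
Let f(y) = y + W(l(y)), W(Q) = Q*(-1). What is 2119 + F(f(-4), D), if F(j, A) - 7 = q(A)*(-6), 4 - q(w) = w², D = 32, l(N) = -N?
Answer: 8246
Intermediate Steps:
W(Q) = -Q
q(w) = 4 - w²
f(y) = 2*y (f(y) = y - (-1)*y = y + y = 2*y)
F(j, A) = -17 + 6*A² (F(j, A) = 7 + (4 - A²)*(-6) = 7 + (-24 + 6*A²) = -17 + 6*A²)
2119 + F(f(-4), D) = 2119 + (-17 + 6*32²) = 2119 + (-17 + 6*1024) = 2119 + (-17 + 6144) = 2119 + 6127 = 8246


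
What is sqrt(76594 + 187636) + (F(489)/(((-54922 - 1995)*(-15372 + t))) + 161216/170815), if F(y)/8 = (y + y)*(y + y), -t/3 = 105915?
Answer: 339773965047456/359850651740615 + sqrt(264230) ≈ 514.98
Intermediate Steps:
t = -317745 (t = -3*105915 = -317745)
F(y) = 32*y**2 (F(y) = 8*((y + y)*(y + y)) = 8*((2*y)*(2*y)) = 8*(4*y**2) = 32*y**2)
sqrt(76594 + 187636) + (F(489)/(((-54922 - 1995)*(-15372 + t))) + 161216/170815) = sqrt(76594 + 187636) + ((32*489**2)/(((-54922 - 1995)*(-15372 - 317745))) + 161216/170815) = sqrt(264230) + ((32*239121)/((-56917*(-333117))) + 161216*(1/170815)) = sqrt(264230) + (7651872/18960020289 + 161216/170815) = sqrt(264230) + (7651872*(1/18960020289) + 161216/170815) = sqrt(264230) + (850208/2106668921 + 161216/170815) = sqrt(264230) + 339773965047456/359850651740615 = 339773965047456/359850651740615 + sqrt(264230)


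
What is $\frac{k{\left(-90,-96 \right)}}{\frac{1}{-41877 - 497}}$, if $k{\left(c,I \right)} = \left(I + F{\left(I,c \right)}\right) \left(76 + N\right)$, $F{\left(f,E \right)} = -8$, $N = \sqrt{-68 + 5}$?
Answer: $334924096 + 13220688 i \sqrt{7} \approx 3.3492 \cdot 10^{8} + 3.4979 \cdot 10^{7} i$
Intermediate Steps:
$N = 3 i \sqrt{7}$ ($N = \sqrt{-63} = 3 i \sqrt{7} \approx 7.9373 i$)
$k{\left(c,I \right)} = \left(-8 + I\right) \left(76 + 3 i \sqrt{7}\right)$ ($k{\left(c,I \right)} = \left(I - 8\right) \left(76 + 3 i \sqrt{7}\right) = \left(-8 + I\right) \left(76 + 3 i \sqrt{7}\right)$)
$\frac{k{\left(-90,-96 \right)}}{\frac{1}{-41877 - 497}} = \frac{-608 + 76 \left(-96\right) - 24 i \sqrt{7} + 3 i \left(-96\right) \sqrt{7}}{\frac{1}{-41877 - 497}} = \frac{-608 - 7296 - 24 i \sqrt{7} - 288 i \sqrt{7}}{\frac{1}{-42374}} = \frac{-7904 - 312 i \sqrt{7}}{- \frac{1}{42374}} = \left(-7904 - 312 i \sqrt{7}\right) \left(-42374\right) = 334924096 + 13220688 i \sqrt{7}$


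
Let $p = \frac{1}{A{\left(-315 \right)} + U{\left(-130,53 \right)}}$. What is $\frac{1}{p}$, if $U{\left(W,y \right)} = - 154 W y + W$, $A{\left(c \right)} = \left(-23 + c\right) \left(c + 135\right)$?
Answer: $1121770$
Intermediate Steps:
$A{\left(c \right)} = \left(-23 + c\right) \left(135 + c\right)$
$U{\left(W,y \right)} = W - 154 W y$ ($U{\left(W,y \right)} = - 154 W y + W = W - 154 W y$)
$p = \frac{1}{1121770}$ ($p = \frac{1}{\left(-3105 + \left(-315\right)^{2} + 112 \left(-315\right)\right) - 130 \left(1 - 8162\right)} = \frac{1}{\left(-3105 + 99225 - 35280\right) - 130 \left(1 - 8162\right)} = \frac{1}{60840 - -1060930} = \frac{1}{60840 + 1060930} = \frac{1}{1121770} \approx 8.9145 \cdot 10^{-7}$)
$\frac{1}{p} = \frac{1}{\frac{1}{1121770}} = 1121770$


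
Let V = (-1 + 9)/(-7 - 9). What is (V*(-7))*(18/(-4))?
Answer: -63/4 ≈ -15.750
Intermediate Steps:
V = -1/2 (V = 8/(-16) = 8*(-1/16) = -1/2 ≈ -0.50000)
(V*(-7))*(18/(-4)) = (-1/2*(-7))*(18/(-4)) = 7*(18*(-1/4))/2 = (7/2)*(-9/2) = -63/4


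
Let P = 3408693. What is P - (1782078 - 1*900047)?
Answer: 2526662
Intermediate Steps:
P - (1782078 - 1*900047) = 3408693 - (1782078 - 1*900047) = 3408693 - (1782078 - 900047) = 3408693 - 1*882031 = 3408693 - 882031 = 2526662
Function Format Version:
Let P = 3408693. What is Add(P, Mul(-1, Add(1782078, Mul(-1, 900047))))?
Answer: 2526662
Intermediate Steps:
Add(P, Mul(-1, Add(1782078, Mul(-1, 900047)))) = Add(3408693, Mul(-1, Add(1782078, Mul(-1, 900047)))) = Add(3408693, Mul(-1, Add(1782078, -900047))) = Add(3408693, Mul(-1, 882031)) = Add(3408693, -882031) = 2526662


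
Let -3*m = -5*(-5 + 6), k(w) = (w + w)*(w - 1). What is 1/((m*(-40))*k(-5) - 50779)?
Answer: -1/54779 ≈ -1.8255e-5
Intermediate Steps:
k(w) = 2*w*(-1 + w) (k(w) = (2*w)*(-1 + w) = 2*w*(-1 + w))
m = 5/3 (m = -(-5)*(-5 + 6)/3 = -(-5)/3 = -⅓*(-5) = 5/3 ≈ 1.6667)
1/((m*(-40))*k(-5) - 50779) = 1/(((5/3)*(-40))*(2*(-5)*(-1 - 5)) - 50779) = 1/(-400*(-5)*(-6)/3 - 50779) = 1/(-200/3*60 - 50779) = 1/(-4000 - 50779) = 1/(-54779) = -1/54779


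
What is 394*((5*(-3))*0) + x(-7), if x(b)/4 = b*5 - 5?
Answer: -160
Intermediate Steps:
x(b) = -20 + 20*b (x(b) = 4*(b*5 - 5) = 4*(5*b - 5) = 4*(-5 + 5*b) = -20 + 20*b)
394*((5*(-3))*0) + x(-7) = 394*((5*(-3))*0) + (-20 + 20*(-7)) = 394*(-15*0) + (-20 - 140) = 394*0 - 160 = 0 - 160 = -160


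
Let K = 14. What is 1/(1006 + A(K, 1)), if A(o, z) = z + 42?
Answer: 1/1049 ≈ 0.00095329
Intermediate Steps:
A(o, z) = 42 + z
1/(1006 + A(K, 1)) = 1/(1006 + (42 + 1)) = 1/(1006 + 43) = 1/1049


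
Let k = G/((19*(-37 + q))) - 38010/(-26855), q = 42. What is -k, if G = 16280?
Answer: -17632414/102049 ≈ -172.78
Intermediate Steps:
k = 17632414/102049 (k = 16280/((19*(-37 + 42))) - 38010/(-26855) = 16280/((19*5)) - 38010*(-1/26855) = 16280/95 + 7602/5371 = 16280*(1/95) + 7602/5371 = 3256/19 + 7602/5371 = 17632414/102049 ≈ 172.78)
-k = -1*17632414/102049 = -17632414/102049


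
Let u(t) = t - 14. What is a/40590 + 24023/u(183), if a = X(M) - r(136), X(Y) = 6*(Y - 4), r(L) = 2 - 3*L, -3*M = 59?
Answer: 14774821/103935 ≈ 142.15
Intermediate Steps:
u(t) = -14 + t
M = -59/3 (M = -⅓*59 = -59/3 ≈ -19.667)
X(Y) = -24 + 6*Y (X(Y) = 6*(-4 + Y) = -24 + 6*Y)
a = 264 (a = (-24 + 6*(-59/3)) - (2 - 3*136) = (-24 - 118) - (2 - 408) = -142 - 1*(-406) = -142 + 406 = 264)
a/40590 + 24023/u(183) = 264/40590 + 24023/(-14 + 183) = 264*(1/40590) + 24023/169 = 4/615 + 24023*(1/169) = 4/615 + 24023/169 = 14774821/103935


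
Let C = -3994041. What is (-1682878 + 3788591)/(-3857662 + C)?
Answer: -2105713/7851703 ≈ -0.26819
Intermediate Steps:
(-1682878 + 3788591)/(-3857662 + C) = (-1682878 + 3788591)/(-3857662 - 3994041) = 2105713/(-7851703) = 2105713*(-1/7851703) = -2105713/7851703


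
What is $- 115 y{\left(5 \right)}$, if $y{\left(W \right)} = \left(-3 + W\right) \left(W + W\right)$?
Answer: $-2300$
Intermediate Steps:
$y{\left(W \right)} = 2 W \left(-3 + W\right)$ ($y{\left(W \right)} = \left(-3 + W\right) 2 W = 2 W \left(-3 + W\right)$)
$- 115 y{\left(5 \right)} = - 115 \cdot 2 \cdot 5 \left(-3 + 5\right) = - 115 \cdot 2 \cdot 5 \cdot 2 = \left(-115\right) 20 = -2300$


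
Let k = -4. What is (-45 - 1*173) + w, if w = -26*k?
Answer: -114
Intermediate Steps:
w = 104 (w = -26*(-4) = 104)
(-45 - 1*173) + w = (-45 - 1*173) + 104 = (-45 - 173) + 104 = -218 + 104 = -114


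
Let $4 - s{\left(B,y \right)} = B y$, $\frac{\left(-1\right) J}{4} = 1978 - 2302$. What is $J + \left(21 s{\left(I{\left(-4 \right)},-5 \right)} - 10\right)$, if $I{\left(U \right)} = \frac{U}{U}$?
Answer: $1475$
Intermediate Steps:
$I{\left(U \right)} = 1$
$J = 1296$ ($J = - 4 \left(1978 - 2302\right) = \left(-4\right) \left(-324\right) = 1296$)
$s{\left(B,y \right)} = 4 - B y$
$J + \left(21 s{\left(I{\left(-4 \right)},-5 \right)} - 10\right) = 1296 - \left(10 - 21 \left(4 - 1 \left(-5\right)\right)\right) = 1296 - \left(10 - 21 \left(4 + 5\right)\right) = 1296 + \left(21 \cdot 9 - 10\right) = 1296 + \left(189 - 10\right) = 1296 + 179 = 1475$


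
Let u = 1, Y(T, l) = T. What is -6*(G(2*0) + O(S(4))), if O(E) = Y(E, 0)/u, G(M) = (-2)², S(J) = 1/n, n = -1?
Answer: -18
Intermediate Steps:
S(J) = -1 (S(J) = 1/(-1) = -1)
G(M) = 4
O(E) = E (O(E) = E/1 = E*1 = E)
-6*(G(2*0) + O(S(4))) = -6*(4 - 1) = -6*3 = -18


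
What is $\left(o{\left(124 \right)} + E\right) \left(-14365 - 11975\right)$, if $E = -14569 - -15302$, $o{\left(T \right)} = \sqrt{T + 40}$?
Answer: $-19307220 - 52680 \sqrt{41} \approx -1.9645 \cdot 10^{7}$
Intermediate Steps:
$o{\left(T \right)} = \sqrt{40 + T}$
$E = 733$ ($E = -14569 + 15302 = 733$)
$\left(o{\left(124 \right)} + E\right) \left(-14365 - 11975\right) = \left(\sqrt{40 + 124} + 733\right) \left(-14365 - 11975\right) = \left(\sqrt{164} + 733\right) \left(-26340\right) = \left(2 \sqrt{41} + 733\right) \left(-26340\right) = \left(733 + 2 \sqrt{41}\right) \left(-26340\right) = -19307220 - 52680 \sqrt{41}$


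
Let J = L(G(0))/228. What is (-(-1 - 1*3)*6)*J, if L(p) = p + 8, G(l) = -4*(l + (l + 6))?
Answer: -32/19 ≈ -1.6842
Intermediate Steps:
G(l) = -24 - 8*l (G(l) = -4*(l + (6 + l)) = -4*(6 + 2*l) = -24 - 8*l)
L(p) = 8 + p
J = -4/57 (J = (8 + (-24 - 8*0))/228 = (8 + (-24 + 0))*(1/228) = (8 - 24)*(1/228) = -16*1/228 = -4/57 ≈ -0.070175)
(-(-1 - 1*3)*6)*J = (-(-1 - 1*3)*6)*(-4/57) = (-(-1 - 3)*6)*(-4/57) = (-1*(-4)*6)*(-4/57) = (4*6)*(-4/57) = 24*(-4/57) = -32/19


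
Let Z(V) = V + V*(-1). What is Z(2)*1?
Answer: 0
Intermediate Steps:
Z(V) = 0 (Z(V) = V - V = 0)
Z(2)*1 = 0*1 = 0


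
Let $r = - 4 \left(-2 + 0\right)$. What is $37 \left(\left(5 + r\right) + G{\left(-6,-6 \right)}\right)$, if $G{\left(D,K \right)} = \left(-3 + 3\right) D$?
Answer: $481$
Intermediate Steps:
$G{\left(D,K \right)} = 0$ ($G{\left(D,K \right)} = 0 D = 0$)
$r = 8$ ($r = \left(-4\right) \left(-2\right) = 8$)
$37 \left(\left(5 + r\right) + G{\left(-6,-6 \right)}\right) = 37 \left(\left(5 + 8\right) + 0\right) = 37 \left(13 + 0\right) = 37 \cdot 13 = 481$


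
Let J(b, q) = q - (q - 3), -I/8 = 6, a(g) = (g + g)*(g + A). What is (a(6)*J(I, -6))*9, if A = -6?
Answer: 0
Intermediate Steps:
a(g) = 2*g*(-6 + g) (a(g) = (g + g)*(g - 6) = (2*g)*(-6 + g) = 2*g*(-6 + g))
I = -48 (I = -8*6 = -48)
J(b, q) = 3 (J(b, q) = q - (-3 + q) = q + (3 - q) = 3)
(a(6)*J(I, -6))*9 = ((2*6*(-6 + 6))*3)*9 = ((2*6*0)*3)*9 = (0*3)*9 = 0*9 = 0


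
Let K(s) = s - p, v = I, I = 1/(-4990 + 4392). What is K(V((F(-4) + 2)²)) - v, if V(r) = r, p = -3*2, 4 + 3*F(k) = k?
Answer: 34693/5382 ≈ 6.4461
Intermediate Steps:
F(k) = -4/3 + k/3
p = -6
I = -1/598 (I = 1/(-598) = -1/598 ≈ -0.0016722)
v = -1/598 ≈ -0.0016722
K(s) = 6 + s (K(s) = s - 1*(-6) = s + 6 = 6 + s)
K(V((F(-4) + 2)²)) - v = (6 + ((-4/3 + (⅓)*(-4)) + 2)²) - 1*(-1/598) = (6 + ((-4/3 - 4/3) + 2)²) + 1/598 = (6 + (-8/3 + 2)²) + 1/598 = (6 + (-⅔)²) + 1/598 = (6 + 4/9) + 1/598 = 58/9 + 1/598 = 34693/5382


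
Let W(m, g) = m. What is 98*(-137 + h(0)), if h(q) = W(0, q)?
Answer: -13426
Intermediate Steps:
h(q) = 0
98*(-137 + h(0)) = 98*(-137 + 0) = 98*(-137) = -13426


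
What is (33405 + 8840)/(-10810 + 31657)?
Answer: 42245/20847 ≈ 2.0264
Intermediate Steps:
(33405 + 8840)/(-10810 + 31657) = 42245/20847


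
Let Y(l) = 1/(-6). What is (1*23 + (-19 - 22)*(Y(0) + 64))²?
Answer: 242269225/36 ≈ 6.7297e+6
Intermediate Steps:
Y(l) = -⅙
(1*23 + (-19 - 22)*(Y(0) + 64))² = (1*23 + (-19 - 22)*(-⅙ + 64))² = (23 - 41*383/6)² = (23 - 15703/6)² = (-15565/6)² = 242269225/36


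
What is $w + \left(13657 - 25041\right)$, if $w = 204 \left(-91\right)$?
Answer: $-29948$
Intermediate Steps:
$w = -18564$
$w + \left(13657 - 25041\right) = -18564 + \left(13657 - 25041\right) = -18564 - 11384 = -29948$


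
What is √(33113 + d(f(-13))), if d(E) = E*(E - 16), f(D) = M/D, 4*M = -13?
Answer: √529745/4 ≈ 181.96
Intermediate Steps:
M = -13/4 (M = (¼)*(-13) = -13/4 ≈ -3.2500)
f(D) = -13/(4*D)
d(E) = E*(-16 + E)
√(33113 + d(f(-13))) = √(33113 + (-13/4/(-13))*(-16 - 13/4/(-13))) = √(33113 + (-13/4*(-1/13))*(-16 - 13/4*(-1/13))) = √(33113 + (-16 + ¼)/4) = √(33113 + (¼)*(-63/4)) = √(33113 - 63/16) = √(529745/16) = √529745/4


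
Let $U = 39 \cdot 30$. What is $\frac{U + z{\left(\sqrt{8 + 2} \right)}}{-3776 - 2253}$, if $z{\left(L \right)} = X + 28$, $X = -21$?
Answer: $- \frac{1177}{6029} \approx -0.19522$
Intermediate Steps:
$U = 1170$
$z{\left(L \right)} = 7$ ($z{\left(L \right)} = -21 + 28 = 7$)
$\frac{U + z{\left(\sqrt{8 + 2} \right)}}{-3776 - 2253} = \frac{1170 + 7}{-3776 - 2253} = \frac{1177}{-6029} = 1177 \left(- \frac{1}{6029}\right) = - \frac{1177}{6029}$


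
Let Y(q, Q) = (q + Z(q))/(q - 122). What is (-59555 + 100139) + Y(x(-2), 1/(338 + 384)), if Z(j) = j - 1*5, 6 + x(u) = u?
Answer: 5275941/130 ≈ 40584.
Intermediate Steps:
x(u) = -6 + u
Z(j) = -5 + j (Z(j) = j - 5 = -5 + j)
Y(q, Q) = (-5 + 2*q)/(-122 + q) (Y(q, Q) = (q + (-5 + q))/(q - 122) = (-5 + 2*q)/(-122 + q))
(-59555 + 100139) + Y(x(-2), 1/(338 + 384)) = (-59555 + 100139) + (-5 + 2*(-6 - 2))/(-122 + (-6 - 2)) = 40584 + (-5 + 2*(-8))/(-122 - 8) = 40584 + (-5 - 16)/(-130) = 40584 - 1/130*(-21) = 40584 + 21/130 = 5275941/130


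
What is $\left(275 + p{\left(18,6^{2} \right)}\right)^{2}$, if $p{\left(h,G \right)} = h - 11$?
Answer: $79524$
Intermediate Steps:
$p{\left(h,G \right)} = -11 + h$ ($p{\left(h,G \right)} = h - 11 = -11 + h$)
$\left(275 + p{\left(18,6^{2} \right)}\right)^{2} = \left(275 + \left(-11 + 18\right)\right)^{2} = \left(275 + 7\right)^{2} = 282^{2} = 79524$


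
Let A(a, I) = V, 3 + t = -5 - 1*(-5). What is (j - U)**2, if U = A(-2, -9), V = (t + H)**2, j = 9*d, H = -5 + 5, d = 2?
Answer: 81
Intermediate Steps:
H = 0
t = -3 (t = -3 + (-5 - 1*(-5)) = -3 + (-5 + 5) = -3 + 0 = -3)
j = 18 (j = 9*2 = 18)
V = 9 (V = (-3 + 0)**2 = (-3)**2 = 9)
A(a, I) = 9
U = 9
(j - U)**2 = (18 - 1*9)**2 = (18 - 9)**2 = 9**2 = 81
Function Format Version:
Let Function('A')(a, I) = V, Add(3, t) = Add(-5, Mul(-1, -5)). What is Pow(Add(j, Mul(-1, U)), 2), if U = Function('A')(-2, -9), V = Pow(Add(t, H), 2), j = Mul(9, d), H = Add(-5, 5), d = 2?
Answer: 81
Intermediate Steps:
H = 0
t = -3 (t = Add(-3, Add(-5, Mul(-1, -5))) = Add(-3, Add(-5, 5)) = Add(-3, 0) = -3)
j = 18 (j = Mul(9, 2) = 18)
V = 9 (V = Pow(Add(-3, 0), 2) = Pow(-3, 2) = 9)
Function('A')(a, I) = 9
U = 9
Pow(Add(j, Mul(-1, U)), 2) = Pow(Add(18, Mul(-1, 9)), 2) = Pow(Add(18, -9), 2) = Pow(9, 2) = 81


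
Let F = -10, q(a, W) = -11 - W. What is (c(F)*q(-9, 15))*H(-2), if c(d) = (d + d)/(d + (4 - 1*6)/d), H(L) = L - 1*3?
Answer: 13000/49 ≈ 265.31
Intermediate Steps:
H(L) = -3 + L (H(L) = L - 3 = -3 + L)
c(d) = 2*d/(d - 2/d) (c(d) = (2*d)/(d + (4 - 6)/d) = (2*d)/(d - 2/d) = 2*d/(d - 2/d))
(c(F)*q(-9, 15))*H(-2) = ((2*(-10)²/(-2 + (-10)²))*(-11 - 1*15))*(-3 - 2) = ((2*100/(-2 + 100))*(-11 - 15))*(-5) = ((2*100/98)*(-26))*(-5) = ((2*100*(1/98))*(-26))*(-5) = ((100/49)*(-26))*(-5) = -2600/49*(-5) = 13000/49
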